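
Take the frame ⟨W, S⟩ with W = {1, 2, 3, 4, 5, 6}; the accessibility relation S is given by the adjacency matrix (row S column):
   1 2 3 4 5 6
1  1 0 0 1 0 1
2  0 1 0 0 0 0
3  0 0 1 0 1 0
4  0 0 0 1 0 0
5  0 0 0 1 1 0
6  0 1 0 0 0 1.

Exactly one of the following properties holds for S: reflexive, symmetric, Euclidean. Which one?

reflexive

Reflexive: yes — every world is S-related to itself.
Symmetric: no — 1 S 4 but not 4 S 1.
Euclidean: no — 1 S 4 and 1 S 6, but not 4 S 6.
Only reflexive holds.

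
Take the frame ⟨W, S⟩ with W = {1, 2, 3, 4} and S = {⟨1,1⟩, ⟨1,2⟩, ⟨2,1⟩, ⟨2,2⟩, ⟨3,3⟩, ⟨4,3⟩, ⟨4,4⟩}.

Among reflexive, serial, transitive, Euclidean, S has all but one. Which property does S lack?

Euclidean

Reflexive: yes — every world is S-related to itself.
Serial: yes — every world has a successor (e.g. 1 S 1).
Transitive: yes — every two-step S-path is closed by a direct edge.
Euclidean: no — 4 S 3 and 4 S 4, but not 3 S 4.
Only Euclidean fails.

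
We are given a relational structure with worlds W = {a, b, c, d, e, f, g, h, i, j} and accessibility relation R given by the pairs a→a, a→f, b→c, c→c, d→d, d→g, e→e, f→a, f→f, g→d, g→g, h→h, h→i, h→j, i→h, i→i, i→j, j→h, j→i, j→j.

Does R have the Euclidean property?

Euclidean: yes — any two successors of a common world are R-related.

Yes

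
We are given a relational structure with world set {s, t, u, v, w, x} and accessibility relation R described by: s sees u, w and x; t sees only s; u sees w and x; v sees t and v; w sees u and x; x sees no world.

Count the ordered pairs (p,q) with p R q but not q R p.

Enumerating: (s,u), (s,w), (s,x), (t,s), (u,x), (v,t), (w,x).

7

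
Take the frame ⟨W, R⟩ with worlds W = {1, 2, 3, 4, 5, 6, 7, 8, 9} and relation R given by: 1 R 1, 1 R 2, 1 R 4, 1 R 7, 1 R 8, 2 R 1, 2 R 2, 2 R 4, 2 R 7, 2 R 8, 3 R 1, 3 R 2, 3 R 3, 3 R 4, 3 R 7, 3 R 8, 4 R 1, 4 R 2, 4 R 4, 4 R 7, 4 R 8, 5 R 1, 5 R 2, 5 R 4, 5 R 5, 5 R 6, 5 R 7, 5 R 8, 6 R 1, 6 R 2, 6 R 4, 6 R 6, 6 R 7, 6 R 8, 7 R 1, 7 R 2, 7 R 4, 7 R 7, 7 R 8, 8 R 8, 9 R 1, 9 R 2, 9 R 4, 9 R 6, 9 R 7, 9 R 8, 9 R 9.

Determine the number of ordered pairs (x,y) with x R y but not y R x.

Enumerating: (1,8), (2,8), (3,1), (3,2), (3,4), (3,7), (3,8), (4,8), (5,1), (5,2), (5,4), (5,6), … and 14 more.
Total: 26.

26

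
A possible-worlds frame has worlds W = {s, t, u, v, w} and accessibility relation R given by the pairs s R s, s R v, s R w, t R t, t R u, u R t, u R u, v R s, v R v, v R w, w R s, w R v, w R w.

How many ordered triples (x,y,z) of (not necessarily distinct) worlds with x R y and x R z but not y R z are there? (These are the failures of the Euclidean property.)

R is Euclidean; there are no such tuples.

0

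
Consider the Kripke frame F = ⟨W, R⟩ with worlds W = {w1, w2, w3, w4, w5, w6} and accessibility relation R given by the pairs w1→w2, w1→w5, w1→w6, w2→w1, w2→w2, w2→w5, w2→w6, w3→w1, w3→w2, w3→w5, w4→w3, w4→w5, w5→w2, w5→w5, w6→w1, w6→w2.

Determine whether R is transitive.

Transitive: no — w3 R w1 and w1 R w6, but not w3 R w6.

No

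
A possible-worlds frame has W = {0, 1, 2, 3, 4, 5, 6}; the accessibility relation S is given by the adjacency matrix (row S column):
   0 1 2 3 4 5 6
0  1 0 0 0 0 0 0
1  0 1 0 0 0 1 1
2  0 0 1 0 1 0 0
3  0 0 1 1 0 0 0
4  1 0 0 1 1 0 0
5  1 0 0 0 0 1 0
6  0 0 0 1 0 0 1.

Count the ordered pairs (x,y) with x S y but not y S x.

8

Enumerating: (1,5), (1,6), (2,4), (3,2), (4,0), (4,3), (5,0), (6,3).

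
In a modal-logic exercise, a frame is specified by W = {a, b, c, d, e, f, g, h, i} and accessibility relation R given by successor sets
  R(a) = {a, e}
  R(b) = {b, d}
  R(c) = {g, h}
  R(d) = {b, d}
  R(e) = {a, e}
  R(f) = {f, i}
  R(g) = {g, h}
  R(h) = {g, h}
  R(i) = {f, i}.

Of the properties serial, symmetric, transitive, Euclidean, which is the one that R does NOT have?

symmetric

Serial: yes — every world has a successor (e.g. a R a).
Symmetric: no — c R g but not g R c.
Transitive: yes — every two-step R-path is closed by a direct edge.
Euclidean: yes — any two successors of a common world are R-related.
Only symmetric fails.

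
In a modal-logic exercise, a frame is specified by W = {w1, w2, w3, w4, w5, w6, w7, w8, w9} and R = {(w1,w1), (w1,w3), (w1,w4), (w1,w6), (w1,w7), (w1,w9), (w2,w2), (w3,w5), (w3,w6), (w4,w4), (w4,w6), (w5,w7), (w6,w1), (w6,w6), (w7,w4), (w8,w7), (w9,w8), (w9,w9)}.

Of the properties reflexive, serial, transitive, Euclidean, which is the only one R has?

Reflexive: no — w3 is not related to itself.
Serial: yes — every world has a successor (e.g. w1 R w1).
Transitive: no — w1 R w3 and w3 R w5, but not w1 R w5.
Euclidean: no — w1 R w3 and w1 R w4, but not w3 R w4.
Only serial holds.

serial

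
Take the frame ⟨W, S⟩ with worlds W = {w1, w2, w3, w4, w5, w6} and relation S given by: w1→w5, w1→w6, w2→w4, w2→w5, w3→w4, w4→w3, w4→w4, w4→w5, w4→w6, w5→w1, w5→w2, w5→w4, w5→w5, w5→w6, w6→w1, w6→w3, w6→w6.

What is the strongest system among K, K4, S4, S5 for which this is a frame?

Transitive (axiom 4): no — w1 S w5 and w5 S w2, but not w1 S w2.
Reflexive (axiom T): no — w1 is not related to itself.
Euclidean (axiom 5): no — w1 S w6 and w1 S w5, but not w6 S w5.
So F validates K; K4 would additionally require S to be transitive. The strongest is K.

K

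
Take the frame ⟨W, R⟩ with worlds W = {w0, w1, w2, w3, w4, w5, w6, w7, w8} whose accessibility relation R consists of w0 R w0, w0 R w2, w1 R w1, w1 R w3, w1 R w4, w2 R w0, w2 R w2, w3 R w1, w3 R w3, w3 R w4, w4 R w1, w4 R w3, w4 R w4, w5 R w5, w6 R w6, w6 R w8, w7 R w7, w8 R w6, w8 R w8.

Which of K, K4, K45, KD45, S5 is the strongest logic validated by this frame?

Transitive (axiom 4): yes — every two-step R-path is closed by a direct edge.
Euclidean (axiom 5): yes — any two successors of a common world are R-related.
Serial (axiom D): yes — every world has a successor (e.g. w0 R w0).
Reflexive (axiom T): yes — every world is R-related to itself.
So F validates K, K4, K45, KD45, S5. The strongest is S5.

S5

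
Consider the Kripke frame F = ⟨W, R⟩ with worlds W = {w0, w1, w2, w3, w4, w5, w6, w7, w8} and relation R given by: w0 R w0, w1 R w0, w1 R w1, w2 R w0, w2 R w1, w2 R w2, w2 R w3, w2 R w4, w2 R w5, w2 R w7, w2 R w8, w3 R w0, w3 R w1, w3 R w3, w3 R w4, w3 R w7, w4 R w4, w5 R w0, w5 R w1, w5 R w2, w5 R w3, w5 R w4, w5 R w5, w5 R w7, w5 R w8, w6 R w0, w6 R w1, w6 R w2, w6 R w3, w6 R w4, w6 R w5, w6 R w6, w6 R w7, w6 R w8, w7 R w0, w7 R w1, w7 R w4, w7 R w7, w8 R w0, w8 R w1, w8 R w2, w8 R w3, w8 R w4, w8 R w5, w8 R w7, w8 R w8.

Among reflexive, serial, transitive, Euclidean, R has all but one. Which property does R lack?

Euclidean

Reflexive: yes — every world is R-related to itself.
Serial: yes — every world has a successor (e.g. w0 R w0).
Transitive: yes — every two-step R-path is closed by a direct edge.
Euclidean: no — w2 R w0 and w2 R w1, but not w0 R w1.
Only Euclidean fails.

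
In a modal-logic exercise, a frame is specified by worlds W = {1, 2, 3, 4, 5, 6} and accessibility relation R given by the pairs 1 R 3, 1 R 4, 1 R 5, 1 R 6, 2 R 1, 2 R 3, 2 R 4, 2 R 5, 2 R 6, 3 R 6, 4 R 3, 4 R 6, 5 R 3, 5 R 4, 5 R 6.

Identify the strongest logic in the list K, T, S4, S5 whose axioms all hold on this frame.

Reflexive (axiom T): no — 1 is not related to itself.
Transitive (axiom 4): yes — every two-step R-path is closed by a direct edge.
Euclidean (axiom 5): no — 1 R 3 and 1 R 4, but not 3 R 4.
So F validates K; T would additionally require R to be reflexive. The strongest is K.

K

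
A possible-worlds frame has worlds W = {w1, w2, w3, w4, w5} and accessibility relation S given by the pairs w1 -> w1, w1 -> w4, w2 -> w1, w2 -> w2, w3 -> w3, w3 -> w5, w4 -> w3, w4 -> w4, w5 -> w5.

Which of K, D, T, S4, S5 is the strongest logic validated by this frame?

Serial (axiom D): yes — every world has a successor (e.g. w1 S w1).
Reflexive (axiom T): yes — every world is S-related to itself.
Transitive (axiom 4): no — w1 S w4 and w4 S w3, but not w1 S w3.
Euclidean (axiom 5): no — w1 S w4 and w1 S w1, but not w4 S w1.
So F validates K, D, T; S4 would additionally require S to be transitive. The strongest is T.

T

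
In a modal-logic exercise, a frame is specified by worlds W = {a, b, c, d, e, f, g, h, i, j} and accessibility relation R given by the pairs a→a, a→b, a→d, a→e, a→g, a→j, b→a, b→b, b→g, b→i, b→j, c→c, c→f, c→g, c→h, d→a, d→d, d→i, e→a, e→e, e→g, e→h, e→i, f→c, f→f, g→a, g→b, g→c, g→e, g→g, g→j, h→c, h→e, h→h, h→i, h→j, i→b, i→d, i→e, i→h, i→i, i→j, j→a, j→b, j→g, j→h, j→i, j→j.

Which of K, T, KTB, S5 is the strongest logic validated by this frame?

Reflexive (axiom T): yes — every world is R-related to itself.
Symmetric (axiom B): yes — every pair in R has its reverse in R.
Euclidean (axiom 5): no — a R b and a R d, but not b R d.
So F validates K, T, KTB; S5 would additionally require R to be Euclidean. The strongest is KTB.

KTB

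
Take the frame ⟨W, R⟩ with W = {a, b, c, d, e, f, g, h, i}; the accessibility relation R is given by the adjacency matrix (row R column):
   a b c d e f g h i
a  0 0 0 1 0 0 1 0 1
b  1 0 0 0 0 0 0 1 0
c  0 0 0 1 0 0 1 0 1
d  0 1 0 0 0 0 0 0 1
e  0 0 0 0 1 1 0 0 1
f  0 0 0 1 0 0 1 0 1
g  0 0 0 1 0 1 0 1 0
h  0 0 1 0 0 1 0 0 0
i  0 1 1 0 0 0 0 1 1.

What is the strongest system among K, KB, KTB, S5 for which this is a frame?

K

Symmetric (axiom B): no — a R d but not d R a.
Reflexive (axiom T): no — a is not related to itself.
Euclidean (axiom 5): no — a R d and a R g, but not d R g.
So F validates K; KB would additionally require R to be symmetric. The strongest is K.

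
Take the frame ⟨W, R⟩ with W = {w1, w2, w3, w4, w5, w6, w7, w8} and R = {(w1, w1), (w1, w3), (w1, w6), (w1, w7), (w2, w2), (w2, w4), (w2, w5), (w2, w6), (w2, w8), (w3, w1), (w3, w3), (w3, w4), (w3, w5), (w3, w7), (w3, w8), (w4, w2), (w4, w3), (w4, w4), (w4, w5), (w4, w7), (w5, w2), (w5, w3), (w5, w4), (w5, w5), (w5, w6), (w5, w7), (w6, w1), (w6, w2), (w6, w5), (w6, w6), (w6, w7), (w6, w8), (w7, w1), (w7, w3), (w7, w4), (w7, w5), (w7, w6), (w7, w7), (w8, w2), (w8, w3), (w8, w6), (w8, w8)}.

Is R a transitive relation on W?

Transitive: no — w1 R w3 and w3 R w4, but not w1 R w4.

No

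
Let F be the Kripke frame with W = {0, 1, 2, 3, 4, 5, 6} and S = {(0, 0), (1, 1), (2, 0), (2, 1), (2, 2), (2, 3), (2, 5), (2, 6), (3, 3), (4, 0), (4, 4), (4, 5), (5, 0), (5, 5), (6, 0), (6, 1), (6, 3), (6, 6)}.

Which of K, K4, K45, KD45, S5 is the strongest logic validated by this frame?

K4

Transitive (axiom 4): yes — every two-step S-path is closed by a direct edge.
Euclidean (axiom 5): no — 2 S 0 and 2 S 1, but not 0 S 1.
Serial (axiom D): yes — every world has a successor (e.g. 0 S 0).
Reflexive (axiom T): yes — every world is S-related to itself.
So F validates K, K4; K45 would additionally require S to be Euclidean. The strongest is K4.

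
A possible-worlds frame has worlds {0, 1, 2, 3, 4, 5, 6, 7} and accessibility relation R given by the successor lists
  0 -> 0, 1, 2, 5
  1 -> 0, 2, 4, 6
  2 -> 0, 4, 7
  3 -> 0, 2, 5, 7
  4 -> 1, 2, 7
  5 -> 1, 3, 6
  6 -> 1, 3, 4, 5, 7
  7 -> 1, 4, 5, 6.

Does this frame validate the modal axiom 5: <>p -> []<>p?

No

Axiom 5 corresponds to the accessibility relation being Euclidean.
Euclidean: no — 0 R 1 and 0 R 5, but not 1 R 5.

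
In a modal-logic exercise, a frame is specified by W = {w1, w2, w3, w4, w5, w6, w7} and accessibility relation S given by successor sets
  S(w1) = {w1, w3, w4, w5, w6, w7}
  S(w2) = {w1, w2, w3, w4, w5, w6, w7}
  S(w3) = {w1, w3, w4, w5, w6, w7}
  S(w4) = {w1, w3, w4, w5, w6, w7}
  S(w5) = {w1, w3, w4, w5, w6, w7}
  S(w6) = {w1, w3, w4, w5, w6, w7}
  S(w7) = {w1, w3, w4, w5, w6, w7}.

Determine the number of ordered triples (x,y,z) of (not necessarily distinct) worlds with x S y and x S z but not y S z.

Enumerating: (w2,w1,w2), (w2,w3,w2), (w2,w4,w2), (w2,w5,w2), (w2,w6,w2), (w2,w7,w2).

6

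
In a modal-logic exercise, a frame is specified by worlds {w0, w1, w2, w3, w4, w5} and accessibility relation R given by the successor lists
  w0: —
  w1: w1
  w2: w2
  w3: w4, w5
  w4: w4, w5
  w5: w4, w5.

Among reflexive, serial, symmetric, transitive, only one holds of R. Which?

transitive

Reflexive: no — w0 is not related to itself.
Serial: no — w0 has no R-successor.
Symmetric: no — w3 R w4 but not w4 R w3.
Transitive: yes — every two-step R-path is closed by a direct edge.
Only transitive holds.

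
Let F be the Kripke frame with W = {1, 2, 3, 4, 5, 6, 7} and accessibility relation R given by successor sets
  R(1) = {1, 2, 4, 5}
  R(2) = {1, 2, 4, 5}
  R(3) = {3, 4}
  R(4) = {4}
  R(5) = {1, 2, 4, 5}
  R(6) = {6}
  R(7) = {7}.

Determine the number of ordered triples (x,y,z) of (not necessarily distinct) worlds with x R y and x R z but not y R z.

Enumerating: (1,4,1), (1,4,2), (1,4,5), (2,4,1), (2,4,2), (2,4,5), (3,4,3), (5,4,1), (5,4,2), (5,4,5).

10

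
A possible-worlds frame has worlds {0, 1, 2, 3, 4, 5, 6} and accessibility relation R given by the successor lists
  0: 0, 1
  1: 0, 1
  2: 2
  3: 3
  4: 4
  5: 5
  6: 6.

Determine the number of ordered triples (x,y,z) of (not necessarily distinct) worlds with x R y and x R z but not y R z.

0

R is Euclidean; there are no such tuples.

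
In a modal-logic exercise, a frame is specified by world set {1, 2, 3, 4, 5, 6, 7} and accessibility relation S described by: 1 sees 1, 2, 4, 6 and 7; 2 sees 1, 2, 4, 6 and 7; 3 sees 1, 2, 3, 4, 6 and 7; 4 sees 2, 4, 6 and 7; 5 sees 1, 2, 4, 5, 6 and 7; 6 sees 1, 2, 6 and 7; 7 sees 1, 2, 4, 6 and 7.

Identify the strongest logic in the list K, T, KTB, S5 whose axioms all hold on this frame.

Reflexive (axiom T): yes — every world is S-related to itself.
Symmetric (axiom B): no — 1 S 4 but not 4 S 1.
Euclidean (axiom 5): no — 1 S 6 and 1 S 4, but not 6 S 4.
So F validates K, T; KTB would additionally require S to be symmetric. The strongest is T.

T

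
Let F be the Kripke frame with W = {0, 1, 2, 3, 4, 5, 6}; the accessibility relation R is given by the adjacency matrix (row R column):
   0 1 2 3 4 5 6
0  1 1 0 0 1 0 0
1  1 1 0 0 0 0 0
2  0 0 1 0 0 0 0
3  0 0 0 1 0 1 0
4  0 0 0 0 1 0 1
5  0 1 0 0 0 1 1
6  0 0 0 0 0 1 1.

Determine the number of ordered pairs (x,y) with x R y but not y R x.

Enumerating: (0,4), (3,5), (4,6), (5,1).

4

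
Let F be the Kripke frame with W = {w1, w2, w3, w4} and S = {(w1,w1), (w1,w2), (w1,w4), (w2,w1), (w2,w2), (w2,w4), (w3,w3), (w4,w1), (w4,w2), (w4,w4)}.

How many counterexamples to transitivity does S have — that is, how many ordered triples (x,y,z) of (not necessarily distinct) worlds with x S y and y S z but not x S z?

0

S is transitive; there are no such tuples.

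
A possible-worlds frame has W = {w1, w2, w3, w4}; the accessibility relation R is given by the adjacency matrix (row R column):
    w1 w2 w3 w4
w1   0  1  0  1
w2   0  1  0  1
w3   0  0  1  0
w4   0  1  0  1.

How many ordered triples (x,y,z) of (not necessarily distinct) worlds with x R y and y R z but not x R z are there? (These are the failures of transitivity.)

R is transitive; there are no such tuples.

0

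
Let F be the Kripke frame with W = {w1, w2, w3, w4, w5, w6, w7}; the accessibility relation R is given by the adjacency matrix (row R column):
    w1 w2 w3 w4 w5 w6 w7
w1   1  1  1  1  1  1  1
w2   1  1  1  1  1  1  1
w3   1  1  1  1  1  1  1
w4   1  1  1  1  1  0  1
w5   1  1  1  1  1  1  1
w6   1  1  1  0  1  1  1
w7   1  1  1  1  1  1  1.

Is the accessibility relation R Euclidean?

No

Euclidean: no — w1 R w4 and w1 R w6, but not w4 R w6.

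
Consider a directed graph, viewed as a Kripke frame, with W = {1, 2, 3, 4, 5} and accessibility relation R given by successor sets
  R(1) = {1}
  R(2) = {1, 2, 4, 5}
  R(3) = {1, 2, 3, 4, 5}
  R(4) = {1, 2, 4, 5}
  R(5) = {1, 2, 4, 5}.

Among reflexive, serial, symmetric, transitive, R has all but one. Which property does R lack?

symmetric

Reflexive: yes — every world is R-related to itself.
Serial: yes — every world has a successor (e.g. 1 R 1).
Symmetric: no — 2 R 1 but not 1 R 2.
Transitive: yes — every two-step R-path is closed by a direct edge.
Only symmetric fails.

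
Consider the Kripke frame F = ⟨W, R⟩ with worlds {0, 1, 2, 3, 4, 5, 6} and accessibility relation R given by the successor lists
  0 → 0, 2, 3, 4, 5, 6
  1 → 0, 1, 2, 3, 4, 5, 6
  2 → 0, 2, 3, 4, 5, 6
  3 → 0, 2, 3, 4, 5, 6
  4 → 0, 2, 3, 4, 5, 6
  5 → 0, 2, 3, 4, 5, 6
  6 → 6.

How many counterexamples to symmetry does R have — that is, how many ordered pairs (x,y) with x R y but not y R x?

11

Enumerating: (0,6), (1,0), (1,2), (1,3), (1,4), (1,5), (1,6), (2,6), (3,6), (4,6), (5,6).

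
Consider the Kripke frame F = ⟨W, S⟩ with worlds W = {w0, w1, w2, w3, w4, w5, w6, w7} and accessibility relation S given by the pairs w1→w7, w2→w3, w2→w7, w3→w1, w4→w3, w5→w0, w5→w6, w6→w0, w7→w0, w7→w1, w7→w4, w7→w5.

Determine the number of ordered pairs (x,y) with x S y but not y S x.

Enumerating: (w2,w3), (w2,w7), (w3,w1), (w4,w3), (w5,w0), (w5,w6), (w6,w0), (w7,w0), (w7,w4), (w7,w5).

10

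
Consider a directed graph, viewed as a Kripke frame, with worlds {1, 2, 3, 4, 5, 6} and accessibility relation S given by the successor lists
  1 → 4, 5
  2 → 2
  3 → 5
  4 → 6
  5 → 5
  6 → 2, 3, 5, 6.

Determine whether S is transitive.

Transitive: no — 1 S 4 and 4 S 6, but not 1 S 6.

No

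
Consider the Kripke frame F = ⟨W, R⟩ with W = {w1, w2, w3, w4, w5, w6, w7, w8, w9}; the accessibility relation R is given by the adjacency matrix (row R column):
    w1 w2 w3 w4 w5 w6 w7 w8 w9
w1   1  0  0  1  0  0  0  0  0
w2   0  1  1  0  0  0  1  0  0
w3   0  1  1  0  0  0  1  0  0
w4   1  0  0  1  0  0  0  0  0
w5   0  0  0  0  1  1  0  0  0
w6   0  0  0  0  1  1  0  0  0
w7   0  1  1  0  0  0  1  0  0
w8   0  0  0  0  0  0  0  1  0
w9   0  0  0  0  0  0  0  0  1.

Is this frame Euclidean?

Yes

Euclidean: yes — any two successors of a common world are R-related.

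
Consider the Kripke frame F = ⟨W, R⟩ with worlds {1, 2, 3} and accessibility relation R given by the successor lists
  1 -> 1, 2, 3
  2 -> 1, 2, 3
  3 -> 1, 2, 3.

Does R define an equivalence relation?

Reflexive: yes — every world is R-related to itself.
Symmetric: yes — every pair in R has its reverse in R.
Transitive: yes — every two-step R-path is closed by a direct edge.
So R is an equivalence relation.

Yes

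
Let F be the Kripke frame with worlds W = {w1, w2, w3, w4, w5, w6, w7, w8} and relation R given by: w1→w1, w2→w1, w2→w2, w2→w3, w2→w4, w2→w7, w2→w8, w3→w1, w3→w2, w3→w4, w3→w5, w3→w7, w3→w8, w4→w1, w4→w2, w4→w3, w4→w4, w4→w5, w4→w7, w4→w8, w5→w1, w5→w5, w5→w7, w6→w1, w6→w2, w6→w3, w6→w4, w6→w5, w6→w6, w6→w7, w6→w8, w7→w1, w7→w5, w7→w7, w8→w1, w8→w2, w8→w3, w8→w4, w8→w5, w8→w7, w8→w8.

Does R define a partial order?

Reflexive: no — w3 is not related to itself.
Transitive: no — w2 R w3 and w3 R w5, but not w2 R w5.
Antisymmetric: no — w2 R w3 and w3 R w2 with w2 ≠ w3.
So R is not a partial order.

No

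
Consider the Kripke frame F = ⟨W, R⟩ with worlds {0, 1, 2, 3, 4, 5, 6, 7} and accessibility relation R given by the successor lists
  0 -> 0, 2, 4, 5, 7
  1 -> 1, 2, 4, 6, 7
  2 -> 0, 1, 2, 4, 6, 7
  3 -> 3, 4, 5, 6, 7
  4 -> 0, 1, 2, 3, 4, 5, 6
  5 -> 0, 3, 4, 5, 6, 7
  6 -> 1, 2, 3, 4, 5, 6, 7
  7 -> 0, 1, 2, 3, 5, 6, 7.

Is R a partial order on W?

No

Reflexive: yes — every world is R-related to itself.
Transitive: no — 0 R 2 and 2 R 1, but not 0 R 1.
Antisymmetric: no — 0 R 2 and 2 R 0 with 0 ≠ 2.
So R is not a partial order.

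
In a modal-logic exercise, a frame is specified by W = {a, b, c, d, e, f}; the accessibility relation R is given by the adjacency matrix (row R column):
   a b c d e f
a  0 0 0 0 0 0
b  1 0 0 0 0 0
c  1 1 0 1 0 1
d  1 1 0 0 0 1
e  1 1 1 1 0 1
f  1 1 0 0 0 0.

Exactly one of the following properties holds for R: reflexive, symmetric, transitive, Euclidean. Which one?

transitive

Reflexive: no — a is not related to itself.
Symmetric: no — b R a but not a R b.
Transitive: yes — every two-step R-path is closed by a direct edge.
Euclidean: no — c R a and c R b, but not a R b.
Only transitive holds.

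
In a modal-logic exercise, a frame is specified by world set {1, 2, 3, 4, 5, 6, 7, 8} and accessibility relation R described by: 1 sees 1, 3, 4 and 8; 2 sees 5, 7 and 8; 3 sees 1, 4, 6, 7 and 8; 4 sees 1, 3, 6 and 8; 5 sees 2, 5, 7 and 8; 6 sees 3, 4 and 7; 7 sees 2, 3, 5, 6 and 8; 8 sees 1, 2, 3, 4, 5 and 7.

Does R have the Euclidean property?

No

Euclidean: no — 3 R 1 and 3 R 6, but not 1 R 6.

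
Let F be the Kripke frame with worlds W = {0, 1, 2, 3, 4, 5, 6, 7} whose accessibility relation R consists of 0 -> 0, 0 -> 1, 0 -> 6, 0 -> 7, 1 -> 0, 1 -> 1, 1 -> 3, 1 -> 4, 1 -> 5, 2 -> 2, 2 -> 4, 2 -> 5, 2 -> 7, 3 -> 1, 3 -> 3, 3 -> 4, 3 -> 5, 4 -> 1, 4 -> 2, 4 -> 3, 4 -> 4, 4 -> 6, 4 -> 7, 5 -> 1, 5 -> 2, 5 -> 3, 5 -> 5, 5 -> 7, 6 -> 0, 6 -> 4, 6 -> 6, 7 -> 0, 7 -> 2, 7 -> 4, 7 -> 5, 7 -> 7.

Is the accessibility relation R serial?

Serial: yes — every world has a successor (e.g. 0 R 0).

Yes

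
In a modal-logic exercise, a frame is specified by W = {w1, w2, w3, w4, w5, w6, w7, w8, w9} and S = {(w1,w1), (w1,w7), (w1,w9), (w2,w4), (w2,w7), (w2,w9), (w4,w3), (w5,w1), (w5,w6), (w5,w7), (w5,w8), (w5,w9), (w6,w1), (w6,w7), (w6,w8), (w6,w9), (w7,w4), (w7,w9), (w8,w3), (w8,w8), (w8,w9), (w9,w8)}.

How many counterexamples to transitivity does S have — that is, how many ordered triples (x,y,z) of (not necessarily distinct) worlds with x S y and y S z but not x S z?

12

Enumerating: (w1,w7,w4), (w1,w9,w8), (w2,w4,w3), (w2,w9,w8), (w5,w7,w4), (w5,w8,w3), (w6,w7,w4), (w6,w8,w3), (w7,w4,w3), (w7,w9,w8), (w9,w8,w3), (w9,w8,w9).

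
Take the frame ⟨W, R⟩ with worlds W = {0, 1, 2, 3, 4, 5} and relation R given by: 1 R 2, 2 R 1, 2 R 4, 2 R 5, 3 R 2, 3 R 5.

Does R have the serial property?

No

Serial: no — 0 has no R-successor.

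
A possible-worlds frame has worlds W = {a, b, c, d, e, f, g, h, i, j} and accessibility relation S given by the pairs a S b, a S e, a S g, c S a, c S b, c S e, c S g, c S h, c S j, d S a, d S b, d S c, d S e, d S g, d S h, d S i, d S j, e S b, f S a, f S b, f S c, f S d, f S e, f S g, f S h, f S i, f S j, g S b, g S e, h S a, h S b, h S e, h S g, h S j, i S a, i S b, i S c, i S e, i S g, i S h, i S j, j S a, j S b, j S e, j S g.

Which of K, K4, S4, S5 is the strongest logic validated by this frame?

K4

Transitive (axiom 4): yes — every two-step S-path is closed by a direct edge.
Reflexive (axiom T): no — a is not related to itself.
Euclidean (axiom 5): no — a S b and a S e, but not b S e.
So F validates K, K4; S4 would additionally require S to be reflexive. The strongest is K4.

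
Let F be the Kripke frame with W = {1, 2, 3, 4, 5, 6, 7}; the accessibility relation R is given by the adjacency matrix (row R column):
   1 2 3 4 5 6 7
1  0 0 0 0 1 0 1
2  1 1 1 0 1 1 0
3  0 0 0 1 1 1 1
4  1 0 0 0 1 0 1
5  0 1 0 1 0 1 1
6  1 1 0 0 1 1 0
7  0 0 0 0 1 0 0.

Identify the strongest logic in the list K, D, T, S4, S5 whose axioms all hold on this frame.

Serial (axiom D): yes — every world has a successor (e.g. 1 R 5).
Reflexive (axiom T): no — 1 is not related to itself.
Transitive (axiom 4): no — 1 R 5 and 5 R 2, but not 1 R 2.
Euclidean (axiom 5): no — 2 R 1 and 2 R 3, but not 1 R 3.
So F validates K, D; T would additionally require R to be reflexive. The strongest is D.

D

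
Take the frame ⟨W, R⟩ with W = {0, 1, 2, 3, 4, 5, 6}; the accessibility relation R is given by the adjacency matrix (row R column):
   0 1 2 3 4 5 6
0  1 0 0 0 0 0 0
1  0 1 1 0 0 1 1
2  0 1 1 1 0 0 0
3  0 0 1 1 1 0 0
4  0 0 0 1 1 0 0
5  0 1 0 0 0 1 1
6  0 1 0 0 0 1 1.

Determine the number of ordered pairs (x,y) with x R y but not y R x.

0

R is symmetric; there are no such tuples.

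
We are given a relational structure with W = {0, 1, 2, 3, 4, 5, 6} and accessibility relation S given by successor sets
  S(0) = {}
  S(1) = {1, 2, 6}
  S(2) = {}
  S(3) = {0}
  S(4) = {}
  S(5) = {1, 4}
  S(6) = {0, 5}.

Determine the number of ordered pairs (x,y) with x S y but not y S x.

7

Enumerating: (1,2), (1,6), (3,0), (5,1), (5,4), (6,0), (6,5).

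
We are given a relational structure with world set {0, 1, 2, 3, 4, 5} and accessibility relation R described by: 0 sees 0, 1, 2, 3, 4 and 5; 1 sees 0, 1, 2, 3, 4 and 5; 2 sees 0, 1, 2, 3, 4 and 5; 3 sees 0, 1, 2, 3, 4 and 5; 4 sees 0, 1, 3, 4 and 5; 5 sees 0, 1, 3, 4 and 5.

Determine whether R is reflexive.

Yes

Reflexive: yes — every world is R-related to itself.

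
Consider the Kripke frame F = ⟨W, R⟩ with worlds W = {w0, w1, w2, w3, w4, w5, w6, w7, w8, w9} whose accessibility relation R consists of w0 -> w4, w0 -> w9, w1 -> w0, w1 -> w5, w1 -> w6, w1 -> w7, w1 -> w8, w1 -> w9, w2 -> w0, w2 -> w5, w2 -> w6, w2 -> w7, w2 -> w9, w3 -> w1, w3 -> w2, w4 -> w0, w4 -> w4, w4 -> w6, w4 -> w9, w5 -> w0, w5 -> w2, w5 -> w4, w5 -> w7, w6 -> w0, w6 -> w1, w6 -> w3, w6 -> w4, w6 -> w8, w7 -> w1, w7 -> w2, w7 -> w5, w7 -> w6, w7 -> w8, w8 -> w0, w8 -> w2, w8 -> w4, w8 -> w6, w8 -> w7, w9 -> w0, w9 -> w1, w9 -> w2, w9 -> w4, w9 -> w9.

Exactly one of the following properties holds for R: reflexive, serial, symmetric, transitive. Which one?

Reflexive: no — w0 is not related to itself.
Serial: yes — every world has a successor (e.g. w0 R w4).
Symmetric: no — w1 R w0 but not w0 R w1.
Transitive: no — w0 R w4 and w4 R w6, but not w0 R w6.
Only serial holds.

serial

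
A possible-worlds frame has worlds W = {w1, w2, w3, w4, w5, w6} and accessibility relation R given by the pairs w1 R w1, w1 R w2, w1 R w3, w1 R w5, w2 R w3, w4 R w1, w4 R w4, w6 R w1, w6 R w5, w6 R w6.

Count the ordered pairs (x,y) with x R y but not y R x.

7

Enumerating: (w1,w2), (w1,w3), (w1,w5), (w2,w3), (w4,w1), (w6,w1), (w6,w5).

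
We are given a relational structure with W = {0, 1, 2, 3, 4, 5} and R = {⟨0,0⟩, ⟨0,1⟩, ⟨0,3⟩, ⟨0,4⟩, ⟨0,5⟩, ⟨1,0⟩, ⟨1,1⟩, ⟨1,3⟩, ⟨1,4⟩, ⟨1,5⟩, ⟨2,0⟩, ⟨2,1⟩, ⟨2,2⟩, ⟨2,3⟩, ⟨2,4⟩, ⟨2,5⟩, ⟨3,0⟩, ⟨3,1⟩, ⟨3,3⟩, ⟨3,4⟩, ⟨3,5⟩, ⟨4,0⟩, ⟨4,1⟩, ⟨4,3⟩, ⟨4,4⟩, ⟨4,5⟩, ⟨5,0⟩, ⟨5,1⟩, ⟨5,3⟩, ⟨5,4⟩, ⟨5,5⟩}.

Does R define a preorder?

Reflexive: yes — every world is R-related to itself.
Transitive: yes — every two-step R-path is closed by a direct edge.
So R is a preorder.

Yes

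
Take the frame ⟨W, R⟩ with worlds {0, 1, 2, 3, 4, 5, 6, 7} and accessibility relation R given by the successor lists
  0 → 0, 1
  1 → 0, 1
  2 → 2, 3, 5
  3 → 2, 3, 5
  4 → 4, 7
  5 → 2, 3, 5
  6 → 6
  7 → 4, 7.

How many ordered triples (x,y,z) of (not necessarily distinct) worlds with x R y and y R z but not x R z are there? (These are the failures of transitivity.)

0

R is transitive; there are no such tuples.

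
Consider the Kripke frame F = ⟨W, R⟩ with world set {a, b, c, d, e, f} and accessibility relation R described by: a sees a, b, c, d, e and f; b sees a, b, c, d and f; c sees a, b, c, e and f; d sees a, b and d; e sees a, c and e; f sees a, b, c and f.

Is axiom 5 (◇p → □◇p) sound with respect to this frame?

By correspondence theory, 5 is valid on a frame iff R is Euclidean.
Euclidean: no — a R b and a R e, but not b R e.

No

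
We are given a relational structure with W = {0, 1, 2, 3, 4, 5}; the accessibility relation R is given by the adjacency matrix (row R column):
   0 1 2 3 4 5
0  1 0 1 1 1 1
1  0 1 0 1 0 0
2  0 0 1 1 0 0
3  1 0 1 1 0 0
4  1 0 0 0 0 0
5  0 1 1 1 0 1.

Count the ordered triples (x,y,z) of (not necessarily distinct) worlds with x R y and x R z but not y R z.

19

Enumerating: (0,2,0), (0,2,4), (0,2,5), (0,3,4), (0,3,5), (0,4,2), (0,4,3), (0,4,4), (0,4,5), (0,5,0), (0,5,4), (1,3,1), … and 7 more.
Total: 19.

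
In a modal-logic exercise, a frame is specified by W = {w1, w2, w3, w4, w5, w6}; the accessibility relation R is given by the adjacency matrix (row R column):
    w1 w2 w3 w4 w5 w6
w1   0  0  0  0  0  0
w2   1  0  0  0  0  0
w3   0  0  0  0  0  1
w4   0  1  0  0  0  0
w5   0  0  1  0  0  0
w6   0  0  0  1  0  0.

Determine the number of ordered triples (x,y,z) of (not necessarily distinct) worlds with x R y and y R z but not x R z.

Enumerating: (w3,w6,w4), (w4,w2,w1), (w5,w3,w6), (w6,w4,w2).

4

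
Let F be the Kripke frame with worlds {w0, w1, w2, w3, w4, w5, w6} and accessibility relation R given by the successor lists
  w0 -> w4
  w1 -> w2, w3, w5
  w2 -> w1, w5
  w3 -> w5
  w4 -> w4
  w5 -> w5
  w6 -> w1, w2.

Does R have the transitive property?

No

Transitive: no — w2 R w1 and w1 R w3, but not w2 R w3.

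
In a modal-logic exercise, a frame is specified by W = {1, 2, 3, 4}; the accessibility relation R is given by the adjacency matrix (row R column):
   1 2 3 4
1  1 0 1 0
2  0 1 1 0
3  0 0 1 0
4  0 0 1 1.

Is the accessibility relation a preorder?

Reflexive: yes — every world is R-related to itself.
Transitive: yes — every two-step R-path is closed by a direct edge.
So R is a preorder.

Yes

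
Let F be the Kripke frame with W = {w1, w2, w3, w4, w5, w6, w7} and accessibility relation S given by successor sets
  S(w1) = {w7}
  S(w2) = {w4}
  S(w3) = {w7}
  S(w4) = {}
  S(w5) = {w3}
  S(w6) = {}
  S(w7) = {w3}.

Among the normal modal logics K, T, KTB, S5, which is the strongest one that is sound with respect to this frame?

Reflexive (axiom T): no — w1 is not related to itself.
Symmetric (axiom B): no — w1 S w7 but not w7 S w1.
Euclidean (axiom 5): no — w1 S w7 and w1 S w7, but not w7 S w7.
So F validates K; T would additionally require S to be reflexive. The strongest is K.

K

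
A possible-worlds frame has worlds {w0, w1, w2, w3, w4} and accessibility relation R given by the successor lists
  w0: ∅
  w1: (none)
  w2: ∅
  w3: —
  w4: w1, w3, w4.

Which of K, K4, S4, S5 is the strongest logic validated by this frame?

K4

Transitive (axiom 4): yes — every two-step R-path is closed by a direct edge.
Reflexive (axiom T): no — w0 is not related to itself.
Euclidean (axiom 5): no — w4 R w1 and w4 R w3, but not w1 R w3.
So F validates K, K4; S4 would additionally require R to be reflexive. The strongest is K4.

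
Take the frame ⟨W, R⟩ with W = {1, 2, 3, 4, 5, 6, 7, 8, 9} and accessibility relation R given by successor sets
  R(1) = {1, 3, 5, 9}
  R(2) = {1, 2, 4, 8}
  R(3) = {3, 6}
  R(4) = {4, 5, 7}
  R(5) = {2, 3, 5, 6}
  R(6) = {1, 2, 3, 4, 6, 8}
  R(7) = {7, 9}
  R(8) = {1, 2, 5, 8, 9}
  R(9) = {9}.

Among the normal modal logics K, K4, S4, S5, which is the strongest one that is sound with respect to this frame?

Transitive (axiom 4): no — 1 R 3 and 3 R 6, but not 1 R 6.
Reflexive (axiom T): yes — every world is R-related to itself.
Euclidean (axiom 5): no — 1 R 3 and 1 R 5, but not 3 R 5.
So F validates K; K4 would additionally require R to be transitive. The strongest is K.

K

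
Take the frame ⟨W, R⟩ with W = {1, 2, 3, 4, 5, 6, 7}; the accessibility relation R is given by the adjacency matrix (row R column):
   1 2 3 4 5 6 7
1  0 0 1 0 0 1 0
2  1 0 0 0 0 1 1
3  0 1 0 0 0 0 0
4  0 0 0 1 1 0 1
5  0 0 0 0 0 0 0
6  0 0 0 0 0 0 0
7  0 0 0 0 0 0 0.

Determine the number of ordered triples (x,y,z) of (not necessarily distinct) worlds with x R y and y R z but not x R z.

Enumerating: (1,3,2), (2,1,3), (3,2,1), (3,2,6), (3,2,7).

5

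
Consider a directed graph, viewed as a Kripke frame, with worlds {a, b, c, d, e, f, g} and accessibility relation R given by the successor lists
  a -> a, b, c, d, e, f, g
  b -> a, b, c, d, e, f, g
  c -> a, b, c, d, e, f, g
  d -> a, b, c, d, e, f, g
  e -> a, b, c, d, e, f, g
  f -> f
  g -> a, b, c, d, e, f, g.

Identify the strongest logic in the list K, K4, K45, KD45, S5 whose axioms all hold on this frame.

K4

Transitive (axiom 4): yes — every two-step R-path is closed by a direct edge.
Euclidean (axiom 5): no — a R f and a R b, but not f R b.
Serial (axiom D): yes — every world has a successor (e.g. a R a).
Reflexive (axiom T): yes — every world is R-related to itself.
So F validates K, K4; K45 would additionally require R to be Euclidean. The strongest is K4.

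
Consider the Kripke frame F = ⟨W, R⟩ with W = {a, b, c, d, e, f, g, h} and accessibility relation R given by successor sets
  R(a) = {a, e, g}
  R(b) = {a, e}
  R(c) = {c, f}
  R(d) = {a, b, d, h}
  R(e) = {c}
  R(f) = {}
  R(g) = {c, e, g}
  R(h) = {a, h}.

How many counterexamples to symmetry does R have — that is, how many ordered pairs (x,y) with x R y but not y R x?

Enumerating: (a,e), (a,g), (b,a), (b,e), (c,f), (d,a), (d,b), (d,h), (e,c), (g,c), (g,e), (h,a).

12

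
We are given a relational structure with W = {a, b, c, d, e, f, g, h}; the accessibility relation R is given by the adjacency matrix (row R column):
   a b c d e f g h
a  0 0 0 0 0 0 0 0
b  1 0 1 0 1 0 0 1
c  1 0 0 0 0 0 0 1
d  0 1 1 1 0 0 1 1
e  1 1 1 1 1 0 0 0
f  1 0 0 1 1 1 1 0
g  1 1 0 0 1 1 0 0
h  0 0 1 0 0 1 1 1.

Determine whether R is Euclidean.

Euclidean: no — b R a and b R c, but not a R c.

No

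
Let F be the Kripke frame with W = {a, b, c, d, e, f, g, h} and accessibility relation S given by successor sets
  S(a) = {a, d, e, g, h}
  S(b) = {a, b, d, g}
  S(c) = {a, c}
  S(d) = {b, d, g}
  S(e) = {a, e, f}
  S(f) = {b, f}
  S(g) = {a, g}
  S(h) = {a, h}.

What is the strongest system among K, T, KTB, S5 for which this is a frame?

T

Reflexive (axiom T): yes — every world is S-related to itself.
Symmetric (axiom B): no — a S d but not d S a.
Euclidean (axiom 5): no — a S d and a S e, but not d S e.
So F validates K, T; KTB would additionally require S to be symmetric. The strongest is T.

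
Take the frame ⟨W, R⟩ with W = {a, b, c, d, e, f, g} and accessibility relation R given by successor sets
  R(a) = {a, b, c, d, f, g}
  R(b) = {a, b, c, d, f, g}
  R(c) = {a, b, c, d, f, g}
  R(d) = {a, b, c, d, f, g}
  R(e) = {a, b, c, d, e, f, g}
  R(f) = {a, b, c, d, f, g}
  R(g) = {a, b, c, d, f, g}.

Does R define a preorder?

Yes

Reflexive: yes — every world is R-related to itself.
Transitive: yes — every two-step R-path is closed by a direct edge.
So R is a preorder.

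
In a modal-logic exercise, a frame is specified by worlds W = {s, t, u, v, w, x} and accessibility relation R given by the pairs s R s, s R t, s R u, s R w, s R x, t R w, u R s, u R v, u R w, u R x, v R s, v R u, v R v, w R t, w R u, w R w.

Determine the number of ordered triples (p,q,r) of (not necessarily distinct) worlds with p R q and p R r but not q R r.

Enumerating: (s,t,s), (s,t,t), (s,t,u), (s,t,x), (s,u,t), (s,u,u), (s,w,s), (s,w,x), (s,x,s), (s,x,t), (s,x,u), (s,x,w), … and 17 more.
Total: 29.

29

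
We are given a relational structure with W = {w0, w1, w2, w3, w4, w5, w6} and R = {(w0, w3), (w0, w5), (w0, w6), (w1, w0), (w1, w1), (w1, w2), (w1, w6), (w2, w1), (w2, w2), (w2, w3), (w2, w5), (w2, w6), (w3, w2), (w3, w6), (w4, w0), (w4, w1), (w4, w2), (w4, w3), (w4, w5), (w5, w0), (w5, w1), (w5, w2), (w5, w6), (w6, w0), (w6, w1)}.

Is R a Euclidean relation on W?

No

Euclidean: no — w0 R w3 and w0 R w5, but not w3 R w5.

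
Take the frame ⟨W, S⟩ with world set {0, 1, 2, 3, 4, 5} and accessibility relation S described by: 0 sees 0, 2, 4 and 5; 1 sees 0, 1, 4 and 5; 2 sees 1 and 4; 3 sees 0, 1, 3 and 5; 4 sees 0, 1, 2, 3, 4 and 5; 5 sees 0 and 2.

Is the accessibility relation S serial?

Serial: yes — every world has a successor (e.g. 0 S 0).

Yes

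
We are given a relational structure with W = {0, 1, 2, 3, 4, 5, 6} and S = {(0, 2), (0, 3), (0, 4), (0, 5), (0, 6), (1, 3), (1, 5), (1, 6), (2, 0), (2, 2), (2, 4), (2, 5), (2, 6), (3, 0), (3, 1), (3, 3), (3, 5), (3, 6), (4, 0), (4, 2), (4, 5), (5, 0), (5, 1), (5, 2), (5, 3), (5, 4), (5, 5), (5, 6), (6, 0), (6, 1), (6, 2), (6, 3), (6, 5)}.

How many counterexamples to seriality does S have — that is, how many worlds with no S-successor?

0

S is serial; there are no such worlds.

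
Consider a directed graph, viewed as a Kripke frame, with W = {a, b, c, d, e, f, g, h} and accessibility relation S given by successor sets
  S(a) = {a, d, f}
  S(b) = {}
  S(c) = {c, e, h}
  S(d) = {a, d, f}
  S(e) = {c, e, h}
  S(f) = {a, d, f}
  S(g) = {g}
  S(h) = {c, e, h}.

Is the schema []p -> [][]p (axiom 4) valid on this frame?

Yes

The schema 4 characterises exactly the transitive frames.
Transitive: yes — every two-step S-path is closed by a direct edge.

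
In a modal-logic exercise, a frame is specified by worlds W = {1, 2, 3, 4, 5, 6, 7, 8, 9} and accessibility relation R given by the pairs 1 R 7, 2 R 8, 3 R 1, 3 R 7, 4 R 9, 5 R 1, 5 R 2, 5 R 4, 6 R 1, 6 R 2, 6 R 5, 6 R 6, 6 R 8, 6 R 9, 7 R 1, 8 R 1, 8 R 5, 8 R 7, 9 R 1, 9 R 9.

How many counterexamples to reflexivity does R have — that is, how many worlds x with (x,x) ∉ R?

7

Enumerating: 1, 2, 3, 4, 5, 7, 8.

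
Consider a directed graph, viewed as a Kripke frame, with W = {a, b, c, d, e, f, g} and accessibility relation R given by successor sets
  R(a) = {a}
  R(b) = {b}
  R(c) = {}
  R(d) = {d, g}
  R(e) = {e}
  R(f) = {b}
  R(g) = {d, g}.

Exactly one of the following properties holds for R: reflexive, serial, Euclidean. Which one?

Euclidean

Reflexive: no — c is not related to itself.
Serial: no — c has no R-successor.
Euclidean: yes — any two successors of a common world are R-related.
Only Euclidean holds.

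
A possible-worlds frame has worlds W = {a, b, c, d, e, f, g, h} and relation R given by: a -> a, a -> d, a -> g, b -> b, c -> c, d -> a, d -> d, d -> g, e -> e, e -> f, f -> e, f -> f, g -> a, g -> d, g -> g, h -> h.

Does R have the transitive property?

Yes

Transitive: yes — every two-step R-path is closed by a direct edge.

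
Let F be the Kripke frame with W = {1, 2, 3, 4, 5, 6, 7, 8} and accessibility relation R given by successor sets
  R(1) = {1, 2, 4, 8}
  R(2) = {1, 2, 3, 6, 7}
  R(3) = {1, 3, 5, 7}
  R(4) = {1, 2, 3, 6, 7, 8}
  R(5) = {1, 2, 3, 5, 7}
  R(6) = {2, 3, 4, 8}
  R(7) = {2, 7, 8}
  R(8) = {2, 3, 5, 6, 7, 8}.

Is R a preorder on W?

No

Reflexive: no — 4 is not related to itself.
Transitive: no — 1 R 2 and 2 R 3, but not 1 R 3.
So R is not a preorder.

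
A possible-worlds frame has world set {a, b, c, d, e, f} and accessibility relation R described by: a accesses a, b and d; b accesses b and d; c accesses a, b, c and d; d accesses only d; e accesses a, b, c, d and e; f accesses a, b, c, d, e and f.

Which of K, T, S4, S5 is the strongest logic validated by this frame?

Reflexive (axiom T): yes — every world is R-related to itself.
Transitive (axiom 4): yes — every two-step R-path is closed by a direct edge.
Euclidean (axiom 5): no — a R d and a R b, but not d R b.
So F validates K, T, S4; S5 would additionally require R to be Euclidean. The strongest is S4.

S4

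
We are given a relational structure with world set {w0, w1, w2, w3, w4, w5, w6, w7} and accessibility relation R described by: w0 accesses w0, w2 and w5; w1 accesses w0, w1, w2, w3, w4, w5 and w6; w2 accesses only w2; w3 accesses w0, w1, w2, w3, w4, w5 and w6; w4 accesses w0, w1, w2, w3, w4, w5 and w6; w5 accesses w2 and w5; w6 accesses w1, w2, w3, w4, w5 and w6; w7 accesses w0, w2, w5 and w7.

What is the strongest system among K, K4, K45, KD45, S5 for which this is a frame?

K

Transitive (axiom 4): no — w6 R w1 and w1 R w0, but not w6 R w0.
Euclidean (axiom 5): no — w0 R w2 and w0 R w5, but not w2 R w5.
Serial (axiom D): yes — every world has a successor (e.g. w0 R w0).
Reflexive (axiom T): yes — every world is R-related to itself.
So F validates K; K4 would additionally require R to be transitive. The strongest is K.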